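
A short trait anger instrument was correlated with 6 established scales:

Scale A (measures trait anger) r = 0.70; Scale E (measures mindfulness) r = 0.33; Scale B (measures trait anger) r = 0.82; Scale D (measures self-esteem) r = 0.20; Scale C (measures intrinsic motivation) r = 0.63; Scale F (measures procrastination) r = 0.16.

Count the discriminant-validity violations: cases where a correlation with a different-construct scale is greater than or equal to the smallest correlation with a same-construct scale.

0

Convergent (same construct = trait anger): Scale A, Scale B.
Smallest convergent = 0.70. Discriminant values: 0.33, 0.20, 0.63, 0.16; count ≥ 0.70 → 0.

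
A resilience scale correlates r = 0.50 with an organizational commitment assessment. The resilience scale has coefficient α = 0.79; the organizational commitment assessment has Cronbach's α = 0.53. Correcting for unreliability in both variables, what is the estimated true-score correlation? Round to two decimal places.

0.77

r_true = r_obs / √(r_xx · r_yy) = 0.50 / √(0.79 × 0.53) = 0.50 / √0.4187 = 0.50 / 0.6471 ≈ 0.77.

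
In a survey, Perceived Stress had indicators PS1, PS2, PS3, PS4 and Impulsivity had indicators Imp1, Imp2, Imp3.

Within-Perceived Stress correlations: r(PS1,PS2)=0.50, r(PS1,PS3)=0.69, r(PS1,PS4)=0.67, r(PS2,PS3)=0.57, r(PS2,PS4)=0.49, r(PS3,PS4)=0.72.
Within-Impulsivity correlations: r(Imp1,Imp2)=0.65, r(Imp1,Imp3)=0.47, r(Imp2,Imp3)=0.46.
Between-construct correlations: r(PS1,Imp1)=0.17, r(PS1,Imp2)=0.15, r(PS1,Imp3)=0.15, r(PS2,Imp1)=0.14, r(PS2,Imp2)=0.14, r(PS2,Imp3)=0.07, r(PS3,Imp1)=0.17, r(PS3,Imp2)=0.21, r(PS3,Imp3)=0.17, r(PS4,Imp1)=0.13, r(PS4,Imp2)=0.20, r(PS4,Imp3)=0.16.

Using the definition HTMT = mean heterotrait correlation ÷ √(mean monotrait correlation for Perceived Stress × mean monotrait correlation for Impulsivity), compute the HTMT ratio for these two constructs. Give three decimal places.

Between-construct mean = 1.86/12 = 0.1550.
Mean within-PS = 3.64/6 = 0.6067; mean within-Imp = 1.58/3 = 0.5267.
Geometric mean = √(0.6067 × 0.5267) = 0.5653.
HTMT = 0.1550 / 0.5653 = 0.274.

0.274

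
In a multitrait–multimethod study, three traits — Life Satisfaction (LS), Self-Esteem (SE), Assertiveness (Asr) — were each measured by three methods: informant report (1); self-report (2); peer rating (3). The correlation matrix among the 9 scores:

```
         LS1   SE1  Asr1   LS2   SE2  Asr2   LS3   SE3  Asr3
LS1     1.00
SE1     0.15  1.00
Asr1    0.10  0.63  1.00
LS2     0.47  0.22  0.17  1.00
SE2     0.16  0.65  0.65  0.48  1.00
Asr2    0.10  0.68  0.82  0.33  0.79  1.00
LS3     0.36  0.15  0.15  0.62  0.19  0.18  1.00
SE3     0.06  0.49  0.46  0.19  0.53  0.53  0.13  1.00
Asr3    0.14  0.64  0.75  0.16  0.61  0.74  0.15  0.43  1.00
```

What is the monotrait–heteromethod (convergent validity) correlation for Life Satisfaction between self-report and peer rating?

0.62

Same trait (LS), different methods: r(LS2, LS3) = 0.62.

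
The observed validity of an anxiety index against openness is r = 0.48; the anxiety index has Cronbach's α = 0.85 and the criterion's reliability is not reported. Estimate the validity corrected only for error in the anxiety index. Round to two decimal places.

Single correction: r_c = r_obs / √r_xx = 0.48 / √0.85 = 0.48 / 0.9220 ≈ 0.52.

0.52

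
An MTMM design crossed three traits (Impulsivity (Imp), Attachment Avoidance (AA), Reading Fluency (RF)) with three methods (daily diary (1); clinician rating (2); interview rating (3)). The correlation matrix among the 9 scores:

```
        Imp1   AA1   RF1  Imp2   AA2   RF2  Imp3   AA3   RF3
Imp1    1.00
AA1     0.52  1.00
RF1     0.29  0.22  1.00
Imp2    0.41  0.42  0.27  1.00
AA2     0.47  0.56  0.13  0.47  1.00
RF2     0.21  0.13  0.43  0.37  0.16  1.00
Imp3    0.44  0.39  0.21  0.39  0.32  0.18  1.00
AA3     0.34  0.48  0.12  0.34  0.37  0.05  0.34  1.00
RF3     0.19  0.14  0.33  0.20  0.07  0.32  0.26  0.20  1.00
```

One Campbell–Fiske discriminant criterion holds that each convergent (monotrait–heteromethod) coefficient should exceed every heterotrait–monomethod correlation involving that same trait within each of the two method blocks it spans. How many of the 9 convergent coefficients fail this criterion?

Each convergent coefficient versus the relevant comparison correlations:
Imp (methods 1·2): 0.41 vs {0.52, 0.47, 0.29, 0.37} → fail.
Imp (methods 1·3): 0.44 vs {0.52, 0.34, 0.29, 0.26} → fail.
Imp (methods 2·3): 0.39 vs {0.47, 0.34, 0.37, 0.26} → fail.
AA (methods 1·2): 0.56 vs {0.52, 0.47, 0.22, 0.16} → pass.
AA (methods 1·3): 0.48 vs {0.52, 0.34, 0.22, 0.20} → fail.
AA (methods 2·3): 0.37 vs {0.47, 0.34, 0.16, 0.20} → fail.
RF (methods 1·2): 0.43 vs {0.29, 0.37, 0.22, 0.16} → pass.
RF (methods 1·3): 0.33 vs {0.29, 0.26, 0.22, 0.20} → pass.
RF (methods 2·3): 0.32 vs {0.37, 0.26, 0.16, 0.20} → fail.
6 of 9 fail.

6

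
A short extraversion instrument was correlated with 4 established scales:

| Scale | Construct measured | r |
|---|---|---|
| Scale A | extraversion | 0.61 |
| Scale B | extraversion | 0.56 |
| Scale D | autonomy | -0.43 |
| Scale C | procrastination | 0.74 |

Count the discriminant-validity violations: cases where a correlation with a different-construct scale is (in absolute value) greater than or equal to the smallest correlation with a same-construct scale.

Convergent (same construct = extraversion): Scale A, Scale B.
Smallest convergent = 0.56. Discriminant |r|: 0.43, 0.74; count ≥ 0.56 → 1.

1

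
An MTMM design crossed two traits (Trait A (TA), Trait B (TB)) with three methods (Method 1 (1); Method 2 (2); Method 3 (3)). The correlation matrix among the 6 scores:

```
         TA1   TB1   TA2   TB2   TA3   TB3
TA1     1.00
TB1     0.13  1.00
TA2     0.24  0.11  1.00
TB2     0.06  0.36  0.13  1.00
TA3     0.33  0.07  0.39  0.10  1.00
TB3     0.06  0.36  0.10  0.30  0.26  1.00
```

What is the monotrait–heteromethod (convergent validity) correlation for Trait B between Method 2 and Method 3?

Same trait (TB), different methods: r(TB2, TB3) = 0.30.

0.30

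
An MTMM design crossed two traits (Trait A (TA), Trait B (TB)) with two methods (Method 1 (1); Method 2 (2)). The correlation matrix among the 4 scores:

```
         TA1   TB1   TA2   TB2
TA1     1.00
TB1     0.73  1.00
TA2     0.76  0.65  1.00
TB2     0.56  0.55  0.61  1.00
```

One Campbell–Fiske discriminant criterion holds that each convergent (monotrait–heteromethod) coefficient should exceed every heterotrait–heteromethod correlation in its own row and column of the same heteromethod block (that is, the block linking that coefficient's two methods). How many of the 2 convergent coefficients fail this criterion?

Convergent coefficients and their comparison sets:
TA (methods 1·2): 0.76 vs {0.56, 0.65} → pass.
TB (methods 1·2): 0.55 vs {0.65, 0.56} → fail.
1 of 2 fail.

1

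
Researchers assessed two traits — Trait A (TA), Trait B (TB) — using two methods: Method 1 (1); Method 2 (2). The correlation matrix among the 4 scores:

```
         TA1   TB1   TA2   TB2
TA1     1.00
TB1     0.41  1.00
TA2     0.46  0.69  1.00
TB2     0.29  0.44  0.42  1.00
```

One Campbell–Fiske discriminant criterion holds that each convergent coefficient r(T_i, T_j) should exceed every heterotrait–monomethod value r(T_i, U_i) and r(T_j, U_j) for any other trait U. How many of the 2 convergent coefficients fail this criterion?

0

Checking each validity diagonal entry against its comparison values:
TA (methods 1·2): 0.46 vs {0.41, 0.42} → pass.
TB (methods 1·2): 0.44 vs {0.41, 0.42} → pass.
0 of 2 fail.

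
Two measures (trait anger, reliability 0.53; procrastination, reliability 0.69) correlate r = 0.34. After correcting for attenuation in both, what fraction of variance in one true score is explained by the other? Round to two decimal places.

Disattenuated r = 0.34 / √(0.53 × 0.69) = 0.34 / 0.6047 = 0.5623.
Shared true-score variance = 0.5623² = 0.3162 ≈ 0.32.

0.32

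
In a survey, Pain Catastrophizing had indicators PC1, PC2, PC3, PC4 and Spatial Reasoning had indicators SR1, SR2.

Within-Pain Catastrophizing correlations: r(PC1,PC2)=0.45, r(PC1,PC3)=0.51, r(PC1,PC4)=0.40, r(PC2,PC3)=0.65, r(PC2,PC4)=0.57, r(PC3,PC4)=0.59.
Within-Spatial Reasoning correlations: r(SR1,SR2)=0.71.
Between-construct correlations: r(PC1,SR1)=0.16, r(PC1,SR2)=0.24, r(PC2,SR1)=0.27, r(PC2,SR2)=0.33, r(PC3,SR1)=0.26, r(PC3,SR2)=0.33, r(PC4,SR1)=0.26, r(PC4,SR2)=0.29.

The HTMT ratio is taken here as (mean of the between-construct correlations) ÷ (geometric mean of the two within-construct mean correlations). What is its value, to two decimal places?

0.44

Mean between = 2.14/8 = 0.2675.
Mean within-PC = 3.17/6 = 0.5283; mean within-SR = 0.71/1 = 0.7100.
Geometric mean = √(0.5283 × 0.7100) = 0.6124.
HTMT = 0.2675 / 0.6124 = 0.44.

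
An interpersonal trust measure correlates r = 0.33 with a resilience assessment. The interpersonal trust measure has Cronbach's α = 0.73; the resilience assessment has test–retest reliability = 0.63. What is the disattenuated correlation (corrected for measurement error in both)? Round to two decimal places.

0.49

r_true = r_obs / √(r_xx · r_yy) = 0.33 / √(0.73 × 0.63) = 0.33 / √0.4599 = 0.33 / 0.6782 ≈ 0.49.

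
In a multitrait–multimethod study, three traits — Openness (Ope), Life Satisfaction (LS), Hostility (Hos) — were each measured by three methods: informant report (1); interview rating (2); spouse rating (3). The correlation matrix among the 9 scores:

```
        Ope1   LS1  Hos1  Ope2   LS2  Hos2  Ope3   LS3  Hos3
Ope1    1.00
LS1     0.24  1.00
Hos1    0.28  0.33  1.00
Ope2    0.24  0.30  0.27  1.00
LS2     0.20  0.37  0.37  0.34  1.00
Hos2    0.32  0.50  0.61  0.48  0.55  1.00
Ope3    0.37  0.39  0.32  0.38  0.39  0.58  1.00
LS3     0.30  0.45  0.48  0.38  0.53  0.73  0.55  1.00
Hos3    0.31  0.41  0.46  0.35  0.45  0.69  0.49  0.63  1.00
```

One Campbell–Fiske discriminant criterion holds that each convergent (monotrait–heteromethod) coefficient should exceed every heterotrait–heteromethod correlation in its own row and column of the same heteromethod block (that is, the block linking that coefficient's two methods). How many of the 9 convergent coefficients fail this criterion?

8

Convergent coefficients and their comparison sets:
Ope (methods 1·2): 0.24 vs {0.20, 0.30, 0.32, 0.27} → fail.
Ope (methods 1·3): 0.37 vs {0.30, 0.39, 0.31, 0.32} → fail.
Ope (methods 2·3): 0.38 vs {0.38, 0.39, 0.35, 0.58} → fail.
LS (methods 1·2): 0.37 vs {0.30, 0.20, 0.50, 0.37} → fail.
LS (methods 1·3): 0.45 vs {0.39, 0.30, 0.41, 0.48} → fail.
LS (methods 2·3): 0.53 vs {0.39, 0.38, 0.45, 0.73} → fail.
Hos (methods 1·2): 0.61 vs {0.27, 0.32, 0.37, 0.50} → pass.
Hos (methods 1·3): 0.46 vs {0.32, 0.31, 0.48, 0.41} → fail.
Hos (methods 2·3): 0.69 vs {0.58, 0.35, 0.73, 0.45} → fail.
8 of 9 fail.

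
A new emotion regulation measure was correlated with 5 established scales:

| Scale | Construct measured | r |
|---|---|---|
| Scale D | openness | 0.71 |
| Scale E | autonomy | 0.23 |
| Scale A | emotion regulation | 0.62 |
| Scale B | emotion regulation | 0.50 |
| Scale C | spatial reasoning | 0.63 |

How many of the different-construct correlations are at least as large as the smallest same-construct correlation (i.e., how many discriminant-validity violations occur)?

Convergent (same construct = emotion regulation): Scale A, Scale B.
Smallest convergent = 0.50. Discriminant values: 0.71, 0.23, 0.63; count ≥ 0.50 → 2.

2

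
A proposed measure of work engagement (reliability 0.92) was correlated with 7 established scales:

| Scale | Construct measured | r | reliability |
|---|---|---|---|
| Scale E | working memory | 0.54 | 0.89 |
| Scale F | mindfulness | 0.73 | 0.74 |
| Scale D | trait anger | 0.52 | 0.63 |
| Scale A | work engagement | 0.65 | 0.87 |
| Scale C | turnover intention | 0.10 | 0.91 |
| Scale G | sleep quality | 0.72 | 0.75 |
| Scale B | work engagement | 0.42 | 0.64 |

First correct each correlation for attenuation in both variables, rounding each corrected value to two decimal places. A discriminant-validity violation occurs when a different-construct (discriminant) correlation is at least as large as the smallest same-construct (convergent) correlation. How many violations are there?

4

Disattenuated r (r / √(r_scale · r_new)):
  Scale E (disc): 0.54 / √(0.89·0.92) = 0.60
  Scale F (disc): 0.73 / √(0.74·0.92) = 0.88
  Scale D (disc): 0.52 / √(0.63·0.92) = 0.68
  Scale A (conv): 0.65 / √(0.87·0.92) = 0.73
  Scale C (disc): 0.10 / √(0.91·0.92) = 0.11
  Scale G (disc): 0.72 / √(0.75·0.92) = 0.87
  Scale B (conv): 0.42 / √(0.64·0.92) = 0.55
Smallest convergent = 0.55. Discriminant values: 0.60, 0.88, 0.68, 0.11, 0.87; count ≥ 0.55 → 4.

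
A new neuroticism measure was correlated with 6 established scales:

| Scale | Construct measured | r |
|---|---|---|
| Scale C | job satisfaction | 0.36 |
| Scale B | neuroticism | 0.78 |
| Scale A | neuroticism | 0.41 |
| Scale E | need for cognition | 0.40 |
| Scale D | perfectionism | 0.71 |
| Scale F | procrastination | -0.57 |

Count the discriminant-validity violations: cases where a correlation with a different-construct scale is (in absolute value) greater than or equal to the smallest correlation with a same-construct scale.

2

Convergent (same construct = neuroticism): Scale B, Scale A.
Smallest convergent = 0.41. Discriminant |r|: 0.36, 0.40, 0.71, 0.57; count ≥ 0.41 → 2.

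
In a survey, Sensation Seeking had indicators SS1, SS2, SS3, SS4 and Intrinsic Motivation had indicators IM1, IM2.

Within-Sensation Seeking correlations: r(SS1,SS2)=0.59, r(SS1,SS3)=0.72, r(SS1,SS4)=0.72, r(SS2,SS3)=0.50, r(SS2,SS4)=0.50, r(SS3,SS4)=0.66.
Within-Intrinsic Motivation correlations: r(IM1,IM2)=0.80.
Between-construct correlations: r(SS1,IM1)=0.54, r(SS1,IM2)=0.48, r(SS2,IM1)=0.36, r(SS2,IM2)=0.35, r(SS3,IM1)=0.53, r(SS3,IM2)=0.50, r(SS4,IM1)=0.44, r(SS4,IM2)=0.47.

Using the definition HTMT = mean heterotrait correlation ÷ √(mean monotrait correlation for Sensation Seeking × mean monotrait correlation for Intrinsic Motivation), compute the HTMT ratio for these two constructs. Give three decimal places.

Mean heterotrait r = 3.67/8 = 0.4588.
Mean within-SS = 3.69/6 = 0.6150; mean within-IM = 0.80/1 = 0.8000.
Geometric mean = √(0.6150 × 0.8000) = 0.7014.
HTMT = 0.4588 / 0.7014 = 0.654.

0.654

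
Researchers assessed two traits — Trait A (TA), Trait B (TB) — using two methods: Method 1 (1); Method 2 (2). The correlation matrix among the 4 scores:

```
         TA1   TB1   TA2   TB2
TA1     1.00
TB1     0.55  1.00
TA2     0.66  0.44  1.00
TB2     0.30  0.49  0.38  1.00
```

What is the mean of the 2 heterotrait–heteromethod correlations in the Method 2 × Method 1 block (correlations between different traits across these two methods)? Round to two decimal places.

HTHM values (method 2 × method 1): 0.44, 0.30; mean = 0.74/2 = 0.37.

0.37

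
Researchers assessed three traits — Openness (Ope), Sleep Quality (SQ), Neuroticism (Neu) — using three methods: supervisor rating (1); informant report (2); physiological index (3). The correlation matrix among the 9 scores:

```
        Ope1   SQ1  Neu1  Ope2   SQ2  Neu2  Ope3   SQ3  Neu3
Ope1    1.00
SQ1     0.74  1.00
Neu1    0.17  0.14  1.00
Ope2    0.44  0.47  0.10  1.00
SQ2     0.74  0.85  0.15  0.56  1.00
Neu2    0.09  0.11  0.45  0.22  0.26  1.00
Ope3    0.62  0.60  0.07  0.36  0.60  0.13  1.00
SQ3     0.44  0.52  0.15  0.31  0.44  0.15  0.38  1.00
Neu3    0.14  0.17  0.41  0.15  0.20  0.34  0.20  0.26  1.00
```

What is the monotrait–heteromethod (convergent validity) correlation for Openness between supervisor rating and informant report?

Same trait (Ope), different methods: r(Ope1, Ope2) = 0.44.

0.44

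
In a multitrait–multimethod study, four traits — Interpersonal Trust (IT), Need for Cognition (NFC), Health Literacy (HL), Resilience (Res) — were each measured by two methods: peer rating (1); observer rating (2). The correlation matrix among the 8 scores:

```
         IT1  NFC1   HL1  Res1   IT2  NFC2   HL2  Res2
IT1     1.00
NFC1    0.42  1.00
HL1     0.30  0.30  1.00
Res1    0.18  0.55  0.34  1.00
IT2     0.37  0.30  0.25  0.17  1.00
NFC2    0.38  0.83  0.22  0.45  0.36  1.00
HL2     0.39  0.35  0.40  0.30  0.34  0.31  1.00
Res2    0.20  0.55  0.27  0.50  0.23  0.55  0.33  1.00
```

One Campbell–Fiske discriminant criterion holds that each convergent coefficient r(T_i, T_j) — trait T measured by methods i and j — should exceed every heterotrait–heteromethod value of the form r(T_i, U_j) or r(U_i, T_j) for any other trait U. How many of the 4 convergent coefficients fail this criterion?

2

Convergent coefficients and their comparison sets:
IT (methods 1·2): 0.37 vs {0.38, 0.30, 0.39, 0.25, 0.20, 0.17} → fail.
NFC (methods 1·2): 0.83 vs {0.30, 0.38, 0.35, 0.22, 0.55, 0.45} → pass.
HL (methods 1·2): 0.40 vs {0.25, 0.39, 0.22, 0.35, 0.27, 0.30} → pass.
Res (methods 1·2): 0.50 vs {0.17, 0.20, 0.45, 0.55, 0.30, 0.27} → fail.
2 of 4 fail.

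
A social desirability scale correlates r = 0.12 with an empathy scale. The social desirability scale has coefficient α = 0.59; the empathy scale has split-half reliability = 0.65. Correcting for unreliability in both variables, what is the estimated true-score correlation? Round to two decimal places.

r_true = r_obs / √(r_xx · r_yy) = 0.12 / √(0.59 × 0.65) = 0.12 / √0.3835 = 0.12 / 0.6193 ≈ 0.19.

0.19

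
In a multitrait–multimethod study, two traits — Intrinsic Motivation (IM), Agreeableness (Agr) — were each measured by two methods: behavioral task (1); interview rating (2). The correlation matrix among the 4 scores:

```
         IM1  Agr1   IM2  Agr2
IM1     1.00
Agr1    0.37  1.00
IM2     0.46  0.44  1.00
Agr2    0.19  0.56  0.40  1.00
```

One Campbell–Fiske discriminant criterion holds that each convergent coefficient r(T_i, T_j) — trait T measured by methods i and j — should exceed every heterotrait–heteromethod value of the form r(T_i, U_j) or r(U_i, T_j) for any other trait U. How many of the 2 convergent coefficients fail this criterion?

Convergent coefficients and their comparison sets:
IM (methods 1·2): 0.46 vs {0.19, 0.44} → pass.
Agr (methods 1·2): 0.56 vs {0.44, 0.19} → pass.
0 of 2 fail.

0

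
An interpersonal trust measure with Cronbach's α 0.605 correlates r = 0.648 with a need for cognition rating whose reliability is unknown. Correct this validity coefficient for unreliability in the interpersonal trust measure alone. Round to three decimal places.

Single correction: r_c = r_obs / √r_xx = 0.648 / √0.605 = 0.648 / 0.7778 ≈ 0.833.

0.833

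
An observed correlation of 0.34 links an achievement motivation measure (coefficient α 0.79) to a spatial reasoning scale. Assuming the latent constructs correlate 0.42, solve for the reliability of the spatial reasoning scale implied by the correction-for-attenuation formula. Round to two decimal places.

r_true = r_obs / √(r_xx · r_yy) ⇒ 0.42 = 0.34 / √(0.79 · r_yy).
√(0.79 · r_yy) = 0.34 / 0.42 = 0.8095; 0.79 · r_yy = 0.6553; r_yy = 0.6553 / 0.79 ≈ 0.83.

0.83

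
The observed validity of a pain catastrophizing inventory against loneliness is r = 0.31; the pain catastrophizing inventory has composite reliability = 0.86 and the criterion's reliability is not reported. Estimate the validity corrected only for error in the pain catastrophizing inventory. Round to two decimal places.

0.33

Single correction: r_c = r_obs / √r_xx = 0.31 / √0.86 = 0.31 / 0.9274 ≈ 0.33.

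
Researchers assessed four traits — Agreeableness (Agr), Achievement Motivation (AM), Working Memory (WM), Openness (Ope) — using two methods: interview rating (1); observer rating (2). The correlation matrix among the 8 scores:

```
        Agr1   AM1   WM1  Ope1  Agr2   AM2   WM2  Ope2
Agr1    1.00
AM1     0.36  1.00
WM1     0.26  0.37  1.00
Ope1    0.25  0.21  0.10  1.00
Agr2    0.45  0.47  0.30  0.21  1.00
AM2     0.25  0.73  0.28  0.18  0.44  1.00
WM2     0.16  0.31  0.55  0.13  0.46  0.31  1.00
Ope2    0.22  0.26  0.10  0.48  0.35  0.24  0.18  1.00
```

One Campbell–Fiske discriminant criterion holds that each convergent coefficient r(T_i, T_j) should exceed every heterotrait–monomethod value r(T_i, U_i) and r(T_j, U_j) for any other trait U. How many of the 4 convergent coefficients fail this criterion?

Checking each validity diagonal entry against its comparison values:
Agr (methods 1·2): 0.45 vs {0.36, 0.44, 0.26, 0.46, 0.25, 0.35} → fail.
AM (methods 1·2): 0.73 vs {0.36, 0.44, 0.37, 0.31, 0.21, 0.24} → pass.
WM (methods 1·2): 0.55 vs {0.26, 0.46, 0.37, 0.31, 0.10, 0.18} → pass.
Ope (methods 1·2): 0.48 vs {0.25, 0.35, 0.21, 0.24, 0.10, 0.18} → pass.
1 of 4 fail.

1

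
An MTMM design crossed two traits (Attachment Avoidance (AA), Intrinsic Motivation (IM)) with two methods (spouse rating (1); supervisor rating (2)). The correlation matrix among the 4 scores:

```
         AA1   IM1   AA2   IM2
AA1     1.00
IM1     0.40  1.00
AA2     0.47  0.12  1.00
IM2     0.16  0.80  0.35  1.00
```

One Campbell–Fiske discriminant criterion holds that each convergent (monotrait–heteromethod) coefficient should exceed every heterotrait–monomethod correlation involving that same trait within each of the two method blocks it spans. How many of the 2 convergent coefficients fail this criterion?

Checking each validity diagonal entry against its comparison values:
AA (methods 1·2): 0.47 vs {0.40, 0.35} → pass.
IM (methods 1·2): 0.80 vs {0.40, 0.35} → pass.
0 of 2 fail.

0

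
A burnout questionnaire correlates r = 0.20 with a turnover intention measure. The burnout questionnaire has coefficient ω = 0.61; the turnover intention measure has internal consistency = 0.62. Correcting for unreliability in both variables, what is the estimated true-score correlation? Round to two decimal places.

0.33

r_true = r_obs / √(r_xx · r_yy) = 0.20 / √(0.61 × 0.62) = 0.20 / √0.3782 = 0.20 / 0.6150 ≈ 0.33.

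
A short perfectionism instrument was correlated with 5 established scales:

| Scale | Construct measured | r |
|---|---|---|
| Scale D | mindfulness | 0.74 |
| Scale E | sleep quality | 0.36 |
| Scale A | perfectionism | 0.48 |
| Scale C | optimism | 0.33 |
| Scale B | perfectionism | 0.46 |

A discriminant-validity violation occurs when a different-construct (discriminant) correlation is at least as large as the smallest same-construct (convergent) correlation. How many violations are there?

Convergent (same construct = perfectionism): Scale A, Scale B.
Smallest convergent = 0.46. Discriminant values: 0.74, 0.36, 0.33; count ≥ 0.46 → 1.

1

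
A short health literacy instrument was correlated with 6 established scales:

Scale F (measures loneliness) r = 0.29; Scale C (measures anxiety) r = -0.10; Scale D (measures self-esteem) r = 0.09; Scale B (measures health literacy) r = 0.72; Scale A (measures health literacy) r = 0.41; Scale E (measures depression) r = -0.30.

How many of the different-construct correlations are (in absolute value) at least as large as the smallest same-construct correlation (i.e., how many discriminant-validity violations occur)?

Convergent (same construct = health literacy): Scale B, Scale A.
Smallest convergent = 0.41. Discriminant |r|: 0.29, 0.10, 0.09, 0.30; count ≥ 0.41 → 0.

0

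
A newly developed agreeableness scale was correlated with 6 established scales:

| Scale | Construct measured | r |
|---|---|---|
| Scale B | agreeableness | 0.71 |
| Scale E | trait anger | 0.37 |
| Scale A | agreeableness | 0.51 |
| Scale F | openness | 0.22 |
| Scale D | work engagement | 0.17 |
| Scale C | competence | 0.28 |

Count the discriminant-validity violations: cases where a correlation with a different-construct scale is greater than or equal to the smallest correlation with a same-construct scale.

Convergent (same construct = agreeableness): Scale B, Scale A.
Smallest convergent = 0.51. Discriminant values: 0.37, 0.22, 0.17, 0.28; count ≥ 0.51 → 0.

0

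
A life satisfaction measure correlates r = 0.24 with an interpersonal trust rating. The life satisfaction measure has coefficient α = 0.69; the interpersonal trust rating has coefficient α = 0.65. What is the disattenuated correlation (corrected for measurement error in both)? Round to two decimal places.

0.36

r_true = r_obs / √(r_xx · r_yy) = 0.24 / √(0.69 × 0.65) = 0.24 / √0.4485 = 0.24 / 0.6697 ≈ 0.36.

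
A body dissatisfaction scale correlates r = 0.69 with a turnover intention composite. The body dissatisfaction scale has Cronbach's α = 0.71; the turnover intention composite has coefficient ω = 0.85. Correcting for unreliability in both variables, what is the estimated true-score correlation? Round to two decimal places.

0.89

r_true = r_obs / √(r_xx · r_yy) = 0.69 / √(0.71 × 0.85) = 0.69 / √0.6035 = 0.69 / 0.7769 ≈ 0.89.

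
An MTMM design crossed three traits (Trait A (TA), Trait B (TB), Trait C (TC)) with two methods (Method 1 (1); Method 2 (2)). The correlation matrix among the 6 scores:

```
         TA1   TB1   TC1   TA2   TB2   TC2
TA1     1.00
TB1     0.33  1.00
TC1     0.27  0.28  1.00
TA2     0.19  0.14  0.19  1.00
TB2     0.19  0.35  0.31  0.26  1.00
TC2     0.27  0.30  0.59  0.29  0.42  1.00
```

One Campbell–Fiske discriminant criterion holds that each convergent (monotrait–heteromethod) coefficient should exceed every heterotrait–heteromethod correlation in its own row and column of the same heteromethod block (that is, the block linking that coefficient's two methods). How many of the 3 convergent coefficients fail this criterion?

Convergent coefficients and their comparison sets:
TA (methods 1·2): 0.19 vs {0.19, 0.14, 0.27, 0.19} → fail.
TB (methods 1·2): 0.35 vs {0.14, 0.19, 0.30, 0.31} → pass.
TC (methods 1·2): 0.59 vs {0.19, 0.27, 0.31, 0.30} → pass.
1 of 3 fail.

1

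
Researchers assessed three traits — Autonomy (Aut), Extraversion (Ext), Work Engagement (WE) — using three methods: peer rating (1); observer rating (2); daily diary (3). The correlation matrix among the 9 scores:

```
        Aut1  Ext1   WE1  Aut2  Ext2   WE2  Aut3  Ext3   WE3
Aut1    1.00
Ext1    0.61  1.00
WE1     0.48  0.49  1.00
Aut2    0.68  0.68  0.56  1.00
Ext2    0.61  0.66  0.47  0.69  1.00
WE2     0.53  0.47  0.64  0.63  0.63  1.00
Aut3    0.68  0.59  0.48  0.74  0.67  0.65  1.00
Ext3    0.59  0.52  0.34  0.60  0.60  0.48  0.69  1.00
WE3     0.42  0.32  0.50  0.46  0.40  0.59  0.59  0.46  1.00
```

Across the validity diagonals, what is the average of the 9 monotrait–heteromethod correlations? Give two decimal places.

Convergent values: 0.68, 0.68, 0.74, 0.66, 0.52, 0.60, 0.64, 0.50, 0.59; mean = 5.61/9 = 0.62.

0.62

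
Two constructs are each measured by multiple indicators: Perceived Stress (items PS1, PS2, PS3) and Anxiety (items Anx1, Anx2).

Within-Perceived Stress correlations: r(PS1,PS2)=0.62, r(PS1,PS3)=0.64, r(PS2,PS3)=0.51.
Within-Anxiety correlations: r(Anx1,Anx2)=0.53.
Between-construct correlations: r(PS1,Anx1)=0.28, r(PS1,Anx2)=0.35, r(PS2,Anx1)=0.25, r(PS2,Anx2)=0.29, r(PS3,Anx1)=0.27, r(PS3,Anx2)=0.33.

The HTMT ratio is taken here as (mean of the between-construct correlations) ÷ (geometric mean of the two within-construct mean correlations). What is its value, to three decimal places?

0.528

Mean between = 1.77/6 = 0.2950.
Mean within-PS = 1.77/3 = 0.5900; mean within-Anx = 0.53/1 = 0.5300.
Geometric mean = √(0.5900 × 0.5300) = 0.5592.
HTMT = 0.2950 / 0.5592 = 0.528.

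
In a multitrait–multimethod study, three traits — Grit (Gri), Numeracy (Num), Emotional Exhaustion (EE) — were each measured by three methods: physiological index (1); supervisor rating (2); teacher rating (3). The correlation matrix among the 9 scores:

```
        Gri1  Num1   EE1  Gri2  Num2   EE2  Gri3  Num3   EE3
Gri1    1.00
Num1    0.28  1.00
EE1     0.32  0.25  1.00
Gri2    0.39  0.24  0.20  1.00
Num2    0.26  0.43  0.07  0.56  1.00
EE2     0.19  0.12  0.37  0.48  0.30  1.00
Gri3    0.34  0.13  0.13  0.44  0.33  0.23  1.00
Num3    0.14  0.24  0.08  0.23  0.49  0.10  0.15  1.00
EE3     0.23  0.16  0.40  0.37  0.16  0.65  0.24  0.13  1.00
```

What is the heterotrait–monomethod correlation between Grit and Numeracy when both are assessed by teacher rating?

Different traits, same method: r(Gri3, Num3) = 0.15.

0.15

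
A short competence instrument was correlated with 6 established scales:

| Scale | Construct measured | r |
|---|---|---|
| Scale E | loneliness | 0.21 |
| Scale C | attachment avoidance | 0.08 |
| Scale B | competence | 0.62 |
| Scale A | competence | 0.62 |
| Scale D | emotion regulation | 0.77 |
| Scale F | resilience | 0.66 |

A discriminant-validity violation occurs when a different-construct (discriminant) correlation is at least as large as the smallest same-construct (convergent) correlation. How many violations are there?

2

Convergent (same construct = competence): Scale B, Scale A.
Smallest convergent = 0.62. Discriminant values: 0.21, 0.08, 0.77, 0.66; count ≥ 0.62 → 2.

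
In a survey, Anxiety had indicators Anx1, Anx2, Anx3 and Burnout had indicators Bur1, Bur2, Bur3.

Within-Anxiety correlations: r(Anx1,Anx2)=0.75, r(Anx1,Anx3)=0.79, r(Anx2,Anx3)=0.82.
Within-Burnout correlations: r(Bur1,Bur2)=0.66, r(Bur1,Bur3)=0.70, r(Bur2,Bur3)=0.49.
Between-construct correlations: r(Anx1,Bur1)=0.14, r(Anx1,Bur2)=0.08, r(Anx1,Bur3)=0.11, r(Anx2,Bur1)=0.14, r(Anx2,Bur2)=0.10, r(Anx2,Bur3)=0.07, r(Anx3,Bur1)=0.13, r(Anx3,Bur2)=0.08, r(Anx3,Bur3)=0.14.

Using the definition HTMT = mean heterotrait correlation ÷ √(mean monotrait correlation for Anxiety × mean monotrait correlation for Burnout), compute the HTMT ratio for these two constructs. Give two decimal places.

Between-construct mean = 0.99/9 = 0.1100.
Mean within-Anx = 2.36/3 = 0.7867; mean within-Bur = 1.85/3 = 0.6167.
Geometric mean = √(0.7867 × 0.6167) = 0.6965.
HTMT = 0.1100 / 0.6965 = 0.16.

0.16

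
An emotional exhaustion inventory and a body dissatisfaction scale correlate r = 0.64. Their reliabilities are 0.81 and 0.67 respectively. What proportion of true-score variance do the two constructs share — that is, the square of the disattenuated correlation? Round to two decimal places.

Disattenuated r = 0.64 / √(0.81 × 0.67) = 0.64 / 0.7367 = 0.8687.
Shared true-score variance = 0.8687² = 0.7546 ≈ 0.75.

0.75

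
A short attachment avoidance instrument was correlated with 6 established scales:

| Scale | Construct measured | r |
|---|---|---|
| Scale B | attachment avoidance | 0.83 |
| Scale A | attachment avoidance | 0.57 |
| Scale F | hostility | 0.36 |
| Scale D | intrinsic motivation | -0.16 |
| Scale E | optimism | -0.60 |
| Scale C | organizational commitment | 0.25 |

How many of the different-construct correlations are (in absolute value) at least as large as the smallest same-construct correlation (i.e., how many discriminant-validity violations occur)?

Convergent (same construct = attachment avoidance): Scale B, Scale A.
Smallest convergent = 0.57. Discriminant |r|: 0.36, 0.16, 0.60, 0.25; count ≥ 0.57 → 1.

1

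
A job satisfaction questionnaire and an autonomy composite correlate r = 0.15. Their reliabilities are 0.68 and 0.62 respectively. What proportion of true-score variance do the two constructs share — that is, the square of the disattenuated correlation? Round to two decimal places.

Disattenuated r = 0.15 / √(0.68 × 0.62) = 0.15 / 0.6493 = 0.2310.
Shared true-score variance = 0.2310² = 0.0534 ≈ 0.05.

0.05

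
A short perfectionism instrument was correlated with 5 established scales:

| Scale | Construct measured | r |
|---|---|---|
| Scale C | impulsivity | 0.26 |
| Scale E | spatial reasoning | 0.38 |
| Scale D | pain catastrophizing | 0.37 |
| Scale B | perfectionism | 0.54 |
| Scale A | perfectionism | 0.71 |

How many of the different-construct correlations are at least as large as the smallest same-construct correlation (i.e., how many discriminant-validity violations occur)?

0

Convergent (same construct = perfectionism): Scale B, Scale A.
Smallest convergent = 0.54. Discriminant values: 0.26, 0.38, 0.37; count ≥ 0.54 → 0.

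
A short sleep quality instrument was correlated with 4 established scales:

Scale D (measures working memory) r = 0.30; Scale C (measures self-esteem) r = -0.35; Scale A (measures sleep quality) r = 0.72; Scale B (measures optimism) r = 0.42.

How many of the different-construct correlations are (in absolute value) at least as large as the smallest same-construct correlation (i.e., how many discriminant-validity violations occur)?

0

Convergent (same construct = sleep quality): Scale A.
Smallest convergent = 0.72. Discriminant |r|: 0.30, 0.35, 0.42; count ≥ 0.72 → 0.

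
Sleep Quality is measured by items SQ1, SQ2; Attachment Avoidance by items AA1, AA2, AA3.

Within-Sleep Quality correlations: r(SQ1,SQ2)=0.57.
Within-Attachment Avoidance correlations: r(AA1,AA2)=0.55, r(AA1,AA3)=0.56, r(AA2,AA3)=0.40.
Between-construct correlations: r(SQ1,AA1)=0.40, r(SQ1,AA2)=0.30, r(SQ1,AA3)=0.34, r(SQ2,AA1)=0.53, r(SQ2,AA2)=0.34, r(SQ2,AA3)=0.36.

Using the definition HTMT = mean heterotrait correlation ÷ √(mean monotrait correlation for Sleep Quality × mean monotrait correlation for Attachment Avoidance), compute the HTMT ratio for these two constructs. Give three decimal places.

Between-construct mean = 2.27/6 = 0.3783.
Mean within-SQ = 0.57/1 = 0.5700; mean within-AA = 1.51/3 = 0.5033.
Geometric mean = √(0.5700 × 0.5033) = 0.5356.
HTMT = 0.3783 / 0.5356 = 0.706.

0.706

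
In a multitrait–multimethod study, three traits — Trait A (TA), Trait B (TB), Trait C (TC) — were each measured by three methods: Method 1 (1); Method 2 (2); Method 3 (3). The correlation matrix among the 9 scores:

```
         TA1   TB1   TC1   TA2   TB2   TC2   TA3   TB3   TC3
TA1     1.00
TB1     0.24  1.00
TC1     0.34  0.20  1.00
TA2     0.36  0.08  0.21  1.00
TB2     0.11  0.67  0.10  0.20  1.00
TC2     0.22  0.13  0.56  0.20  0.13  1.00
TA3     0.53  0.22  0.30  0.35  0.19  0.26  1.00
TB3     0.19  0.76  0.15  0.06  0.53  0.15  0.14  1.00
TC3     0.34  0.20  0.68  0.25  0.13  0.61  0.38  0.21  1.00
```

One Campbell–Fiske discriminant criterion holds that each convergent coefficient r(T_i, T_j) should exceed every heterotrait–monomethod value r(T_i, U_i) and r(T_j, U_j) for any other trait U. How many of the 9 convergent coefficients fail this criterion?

1

Each convergent coefficient versus the relevant comparison correlations:
TA (methods 1·2): 0.36 vs {0.24, 0.20, 0.34, 0.20} → pass.
TA (methods 1·3): 0.53 vs {0.24, 0.14, 0.34, 0.38} → pass.
TA (methods 2·3): 0.35 vs {0.20, 0.14, 0.20, 0.38} → fail.
TB (methods 1·2): 0.67 vs {0.24, 0.20, 0.20, 0.13} → pass.
TB (methods 1·3): 0.76 vs {0.24, 0.14, 0.20, 0.21} → pass.
TB (methods 2·3): 0.53 vs {0.20, 0.14, 0.13, 0.21} → pass.
TC (methods 1·2): 0.56 vs {0.34, 0.20, 0.20, 0.13} → pass.
TC (methods 1·3): 0.68 vs {0.34, 0.38, 0.20, 0.21} → pass.
TC (methods 2·3): 0.61 vs {0.20, 0.38, 0.13, 0.21} → pass.
1 of 9 fail.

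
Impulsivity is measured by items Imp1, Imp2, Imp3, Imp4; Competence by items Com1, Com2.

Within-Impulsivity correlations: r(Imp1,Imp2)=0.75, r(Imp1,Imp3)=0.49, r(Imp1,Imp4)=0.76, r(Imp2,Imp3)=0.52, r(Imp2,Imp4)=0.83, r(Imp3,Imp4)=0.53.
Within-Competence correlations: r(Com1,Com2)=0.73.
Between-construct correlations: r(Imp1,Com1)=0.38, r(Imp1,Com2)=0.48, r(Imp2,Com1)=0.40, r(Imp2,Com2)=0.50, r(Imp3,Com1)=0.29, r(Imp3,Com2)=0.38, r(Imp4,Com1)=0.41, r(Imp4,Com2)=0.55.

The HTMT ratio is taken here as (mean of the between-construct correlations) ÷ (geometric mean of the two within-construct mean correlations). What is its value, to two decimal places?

Mean between = 3.39/8 = 0.4238.
Mean within-Imp = 3.88/6 = 0.6467; mean within-Com = 0.73/1 = 0.7300.
Geometric mean = √(0.6467 × 0.7300) = 0.6871.
HTMT = 0.4238 / 0.6871 = 0.62.

0.62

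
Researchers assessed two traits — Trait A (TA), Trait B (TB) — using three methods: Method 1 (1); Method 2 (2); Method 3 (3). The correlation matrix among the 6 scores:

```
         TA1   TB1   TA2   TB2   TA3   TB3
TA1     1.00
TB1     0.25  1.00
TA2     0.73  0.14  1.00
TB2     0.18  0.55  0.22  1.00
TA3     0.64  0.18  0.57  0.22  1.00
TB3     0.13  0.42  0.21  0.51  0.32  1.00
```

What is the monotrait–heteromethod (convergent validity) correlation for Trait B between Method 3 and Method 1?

Same trait (TB), different methods: r(TB3, TB1) = 0.42.

0.42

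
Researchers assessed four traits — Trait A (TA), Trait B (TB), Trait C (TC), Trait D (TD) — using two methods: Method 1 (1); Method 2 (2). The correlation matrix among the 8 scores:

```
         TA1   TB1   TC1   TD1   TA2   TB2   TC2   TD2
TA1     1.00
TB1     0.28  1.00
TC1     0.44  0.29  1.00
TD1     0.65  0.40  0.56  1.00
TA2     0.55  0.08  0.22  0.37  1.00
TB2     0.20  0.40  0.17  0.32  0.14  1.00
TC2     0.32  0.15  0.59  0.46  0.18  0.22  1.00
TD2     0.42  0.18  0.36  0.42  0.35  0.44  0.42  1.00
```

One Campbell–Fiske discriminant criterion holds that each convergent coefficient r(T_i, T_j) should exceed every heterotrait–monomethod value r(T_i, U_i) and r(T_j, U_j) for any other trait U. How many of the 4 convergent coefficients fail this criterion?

Convergent coefficients and their comparison sets:
TA (methods 1·2): 0.55 vs {0.28, 0.14, 0.44, 0.18, 0.65, 0.35} → fail.
TB (methods 1·2): 0.40 vs {0.28, 0.14, 0.29, 0.22, 0.40, 0.44} → fail.
TC (methods 1·2): 0.59 vs {0.44, 0.18, 0.29, 0.22, 0.56, 0.42} → pass.
TD (methods 1·2): 0.42 vs {0.65, 0.35, 0.40, 0.44, 0.56, 0.42} → fail.
3 of 4 fail.

3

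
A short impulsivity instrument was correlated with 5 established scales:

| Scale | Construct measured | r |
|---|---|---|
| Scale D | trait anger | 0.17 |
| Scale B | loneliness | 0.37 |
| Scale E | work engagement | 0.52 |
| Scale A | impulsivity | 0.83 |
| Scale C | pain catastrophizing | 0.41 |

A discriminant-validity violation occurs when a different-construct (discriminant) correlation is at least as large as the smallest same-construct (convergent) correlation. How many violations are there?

Convergent (same construct = impulsivity): Scale A.
Smallest convergent = 0.83. Discriminant values: 0.17, 0.37, 0.52, 0.41; count ≥ 0.83 → 0.

0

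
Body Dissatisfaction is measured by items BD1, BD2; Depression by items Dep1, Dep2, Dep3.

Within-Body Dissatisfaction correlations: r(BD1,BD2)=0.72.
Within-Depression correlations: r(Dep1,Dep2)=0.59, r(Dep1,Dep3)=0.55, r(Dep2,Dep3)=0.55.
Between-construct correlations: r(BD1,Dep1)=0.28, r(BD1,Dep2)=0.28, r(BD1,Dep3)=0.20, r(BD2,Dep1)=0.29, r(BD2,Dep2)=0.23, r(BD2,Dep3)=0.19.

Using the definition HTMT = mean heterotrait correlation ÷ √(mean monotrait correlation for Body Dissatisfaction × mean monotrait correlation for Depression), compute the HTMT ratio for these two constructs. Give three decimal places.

Mean heterotrait r = 1.47/6 = 0.2450.
Mean within-BD = 0.72/1 = 0.7200; mean within-Dep = 1.69/3 = 0.5633.
Geometric mean = √(0.7200 × 0.5633) = 0.6368.
HTMT = 0.2450 / 0.6368 = 0.385.

0.385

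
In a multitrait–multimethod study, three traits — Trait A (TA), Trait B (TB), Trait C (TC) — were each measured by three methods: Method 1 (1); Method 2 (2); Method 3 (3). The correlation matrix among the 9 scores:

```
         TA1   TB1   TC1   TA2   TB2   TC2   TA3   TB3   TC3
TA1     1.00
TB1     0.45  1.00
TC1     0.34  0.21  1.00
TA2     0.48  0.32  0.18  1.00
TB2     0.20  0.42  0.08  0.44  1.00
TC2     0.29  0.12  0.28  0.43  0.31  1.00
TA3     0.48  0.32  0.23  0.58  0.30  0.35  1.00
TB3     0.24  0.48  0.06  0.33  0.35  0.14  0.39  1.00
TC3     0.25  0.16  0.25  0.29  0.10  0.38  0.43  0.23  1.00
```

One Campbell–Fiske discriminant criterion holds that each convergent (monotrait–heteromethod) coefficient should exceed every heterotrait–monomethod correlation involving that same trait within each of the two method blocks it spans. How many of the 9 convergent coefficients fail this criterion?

Each convergent coefficient versus the relevant comparison correlations:
TA (methods 1·2): 0.48 vs {0.45, 0.44, 0.34, 0.43} → pass.
TA (methods 1·3): 0.48 vs {0.45, 0.39, 0.34, 0.43} → pass.
TA (methods 2·3): 0.58 vs {0.44, 0.39, 0.43, 0.43} → pass.
TB (methods 1·2): 0.42 vs {0.45, 0.44, 0.21, 0.31} → fail.
TB (methods 1·3): 0.48 vs {0.45, 0.39, 0.21, 0.23} → pass.
TB (methods 2·3): 0.35 vs {0.44, 0.39, 0.31, 0.23} → fail.
TC (methods 1·2): 0.28 vs {0.34, 0.43, 0.21, 0.31} → fail.
TC (methods 1·3): 0.25 vs {0.34, 0.43, 0.21, 0.23} → fail.
TC (methods 2·3): 0.38 vs {0.43, 0.43, 0.31, 0.23} → fail.
5 of 9 fail.

5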